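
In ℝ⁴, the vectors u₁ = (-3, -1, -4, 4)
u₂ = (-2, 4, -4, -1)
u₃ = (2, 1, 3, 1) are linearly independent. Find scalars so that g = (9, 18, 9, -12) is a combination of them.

Since u₁, u₂, u₃ are independent, the coefficients expressing g are uniquely determined by a linear system.
Back-substitution yields (a₁, a₂, a₃) = (-3, 3, 3).

g = -3u₁ + 3u₂ + 3u₃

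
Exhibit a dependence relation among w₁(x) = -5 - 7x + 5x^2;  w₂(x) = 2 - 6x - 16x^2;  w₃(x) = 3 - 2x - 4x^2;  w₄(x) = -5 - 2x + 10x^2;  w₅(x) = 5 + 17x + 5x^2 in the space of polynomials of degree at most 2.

2w₁ - w₂ - w₃ - 3w₄ = 0

Pass to coordinate vectors relative to the basis {1, x, x^2}.
Solve the homogeneous system with w₁, w₂, w₃, w₄, w₅ as columns by row-reducing the coefficient matrix.
A generator of the null space is (2, -1, -1, -3, 0).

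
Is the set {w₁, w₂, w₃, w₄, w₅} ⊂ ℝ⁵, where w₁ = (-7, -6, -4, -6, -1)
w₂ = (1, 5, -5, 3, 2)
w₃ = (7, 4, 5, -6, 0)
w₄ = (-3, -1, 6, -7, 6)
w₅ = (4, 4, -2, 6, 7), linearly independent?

linearly independent

Row-reduce the matrix whose columns are w₁, w₂, w₃, w₄, w₅.
The reduction yields 5 nonzero rows, so the rank is 5.
Since rank = 5 (the number of vectors), the set is linearly independent.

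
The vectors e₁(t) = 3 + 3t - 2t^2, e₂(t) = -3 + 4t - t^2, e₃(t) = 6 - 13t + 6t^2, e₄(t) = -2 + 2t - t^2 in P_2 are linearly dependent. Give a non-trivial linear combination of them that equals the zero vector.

e₁ + e₂ + e₃ + 3e₄ = 0

Take coordinates with respect to {1, t, t^2}.
Solve the homogeneous system with e₁, e₂, e₃, e₄ as columns by row-reducing the coefficient matrix.
The free variable yields coefficients (1, 1, 1, 3) (any nonzero multiple also works).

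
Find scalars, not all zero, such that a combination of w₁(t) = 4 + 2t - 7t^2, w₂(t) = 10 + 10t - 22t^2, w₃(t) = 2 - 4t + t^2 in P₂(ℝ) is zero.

Take coordinates with respect to {1, t, t^2}.
Row-reduce the matrix with w₁, w₂, w₃ as columns; the null space gives the coefficients.
A generator of the null space is (3, -1, -1).

3w₁ - w₂ - w₃ = 0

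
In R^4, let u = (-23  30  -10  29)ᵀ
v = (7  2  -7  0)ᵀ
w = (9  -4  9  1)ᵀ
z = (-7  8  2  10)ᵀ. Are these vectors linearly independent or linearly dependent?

linearly dependent

Row-reduce the matrix whose columns are u, v, w, z.
The reduction yields 3 nonzero rows, so the rank is 3.
Since rank 3 < 4, the set is linearly dependent.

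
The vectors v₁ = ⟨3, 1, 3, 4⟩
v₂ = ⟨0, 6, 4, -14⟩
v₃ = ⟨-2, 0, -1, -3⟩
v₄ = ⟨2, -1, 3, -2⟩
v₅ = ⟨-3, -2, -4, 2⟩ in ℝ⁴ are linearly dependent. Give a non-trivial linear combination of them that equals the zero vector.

v₁ + v₂ - 2v₃ + v₄ + 3v₅ = 0

Row-reduce the matrix with v₁, v₂, v₃, v₄, v₅ as columns; the null space gives the coefficients.
The free variable yields coefficients (1, 1, -2, 1, 3) (any nonzero multiple also works).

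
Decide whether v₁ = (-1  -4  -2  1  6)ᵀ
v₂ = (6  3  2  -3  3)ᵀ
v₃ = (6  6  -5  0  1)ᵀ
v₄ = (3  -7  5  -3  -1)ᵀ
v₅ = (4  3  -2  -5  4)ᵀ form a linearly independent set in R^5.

Form the 5×5 matrix with these as columns; its determinant is 11381.
A nonzero determinant means the columns are linearly independent.

linearly independent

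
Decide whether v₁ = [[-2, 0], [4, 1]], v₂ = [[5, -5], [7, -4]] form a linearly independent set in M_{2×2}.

linearly independent

Write each element as a coordinate vector in ℝ⁴ using {E₁₁, E₁₂, E₂₁, E₂₂}.
Row-reduce the matrix whose columns are v₁, v₂.
The reduction yields 2 nonzero rows, so the rank is 2.
Since rank = 2 (the number of vectors), the set is linearly independent.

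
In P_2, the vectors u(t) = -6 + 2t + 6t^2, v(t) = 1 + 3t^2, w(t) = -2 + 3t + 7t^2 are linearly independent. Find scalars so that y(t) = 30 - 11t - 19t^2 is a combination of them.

y = -4u + 4v - w

Work in coordinates with respect to the standard basis {1, t, t^2}.
Since u, v, w are independent, the coefficients expressing y are uniquely determined by a linear system.
The system has the unique solution (a₁, a₂, a₃) = (-4, 4, -1).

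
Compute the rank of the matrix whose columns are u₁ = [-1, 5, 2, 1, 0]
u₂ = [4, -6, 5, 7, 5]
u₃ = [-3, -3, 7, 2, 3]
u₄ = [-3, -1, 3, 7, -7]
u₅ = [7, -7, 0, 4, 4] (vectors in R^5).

5

Row-reduce the 5×5 matrix with these as rows.
The echelon form has 5 nonzero rows, so the rank is 5.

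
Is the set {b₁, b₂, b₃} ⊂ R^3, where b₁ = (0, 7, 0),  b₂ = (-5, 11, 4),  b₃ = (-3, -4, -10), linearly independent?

Row-reduce the matrix whose columns are b₁, b₂, b₃.
The reduction yields 3 nonzero rows, so the rank is 3.
Since rank = 3 (the number of vectors), the set is linearly independent.

linearly independent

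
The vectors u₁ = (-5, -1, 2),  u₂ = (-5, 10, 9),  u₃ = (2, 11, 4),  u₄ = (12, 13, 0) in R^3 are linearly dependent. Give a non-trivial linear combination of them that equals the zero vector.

2u₁ - u₃ + u₄ = 0

Set up α₁u₁ + … + α₄u₄ = 0 and solve the homogeneous system.
One solution (up to scaling) is (2, 0, -1, 1).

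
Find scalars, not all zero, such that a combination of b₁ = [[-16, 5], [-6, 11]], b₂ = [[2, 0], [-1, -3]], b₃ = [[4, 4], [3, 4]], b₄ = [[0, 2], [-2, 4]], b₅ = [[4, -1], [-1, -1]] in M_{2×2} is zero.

b₁ + b₃ - 3b₄ + 3b₅ = 0

Write each element as a vector in ℝ⁴ using {E₁₁, E₁₂, E₂₁, E₂₂}.
Row-reduce the matrix with b₁, b₂, b₃, b₄, b₅ as columns; the null space gives the coefficients.
A generator of the null space is (1, 0, 1, -3, 3).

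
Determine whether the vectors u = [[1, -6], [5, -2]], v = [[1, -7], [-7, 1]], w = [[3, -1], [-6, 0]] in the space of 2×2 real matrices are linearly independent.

Write each element as a coordinate vector in ℝ⁴ using {E₁₁, E₁₂, E₂₁, E₂₂}.
Row-reduce the matrix whose columns are u, v, w.
The reduction yields 3 nonzero rows, so the rank is 3.
Since rank = 3 (the number of vectors), the set is linearly independent.

linearly independent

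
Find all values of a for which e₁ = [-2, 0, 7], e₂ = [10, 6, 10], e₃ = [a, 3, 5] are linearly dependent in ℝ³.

a = 5

The vectors are dependent exactly when the determinant of the matrix with rows e₁, e₂, e₃ vanishes.
The determinant works out to 210 - 42*a.
Setting this to zero gives a = 5.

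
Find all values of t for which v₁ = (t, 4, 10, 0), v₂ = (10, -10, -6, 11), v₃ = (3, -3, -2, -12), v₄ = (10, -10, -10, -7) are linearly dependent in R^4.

t = -4

Dependence holds iff the 4×4 matrix [v₁ v₂ v₃ v₄] is singular.
The determinant works out to 576*t + 2304.
Setting this to zero gives t = -4.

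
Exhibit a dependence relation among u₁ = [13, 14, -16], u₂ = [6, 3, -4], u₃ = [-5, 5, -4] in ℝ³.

Row-reduce the matrix with u₁, u₂, u₃ as columns; the null space gives the coefficients.
One solution (up to scaling) is (1, -3, -1).

u₁ - 3u₂ - u₃ = 0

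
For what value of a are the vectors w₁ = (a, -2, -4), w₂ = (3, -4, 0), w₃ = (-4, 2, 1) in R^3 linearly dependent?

a = 23/2

The vectors are dependent exactly when the determinant of the matrix with rows w₁, w₂, w₃ vanishes.
Expanding, det = 46 - 4*a.
Setting this to zero gives a = 23/2.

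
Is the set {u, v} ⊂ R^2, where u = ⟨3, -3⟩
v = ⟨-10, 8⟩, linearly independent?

linearly independent

Row-reduce the matrix whose columns are u, v.
The reduction yields 2 nonzero rows, so the rank is 2.
Since rank = 2 (the number of vectors), the set is linearly independent.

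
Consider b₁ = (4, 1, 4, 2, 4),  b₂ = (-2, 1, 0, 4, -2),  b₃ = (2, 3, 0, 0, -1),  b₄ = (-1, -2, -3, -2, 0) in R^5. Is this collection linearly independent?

linearly independent

Place the vectors as rows of a 4×5 matrix and reduce to echelon form.
The reduction yields 4 nonzero rows, so the rank is 4.
Since rank = 4 (the number of vectors), the set is linearly independent.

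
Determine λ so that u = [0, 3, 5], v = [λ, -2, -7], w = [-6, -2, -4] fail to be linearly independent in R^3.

Place the vectors as rows of a 3×3 matrix; dependence ⇔ determinant zero.
Cofactor expansion gives det = 2*λ + 66.
This vanishes exactly when λ = -33.

λ = -33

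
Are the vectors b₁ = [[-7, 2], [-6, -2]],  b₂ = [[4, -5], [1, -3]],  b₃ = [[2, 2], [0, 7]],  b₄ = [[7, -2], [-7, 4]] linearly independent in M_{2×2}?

Write each element as a coordinate vector in ℝ⁴ using {E₁₁, E₁₂, E₂₁, E₂₂}.
Row-reduce the matrix whose columns are b₁, b₂, b₃, b₄.
The reduction yields 4 nonzero rows, so the rank is 4.
Since rank = 4 (the number of vectors), the set is linearly independent.

linearly independent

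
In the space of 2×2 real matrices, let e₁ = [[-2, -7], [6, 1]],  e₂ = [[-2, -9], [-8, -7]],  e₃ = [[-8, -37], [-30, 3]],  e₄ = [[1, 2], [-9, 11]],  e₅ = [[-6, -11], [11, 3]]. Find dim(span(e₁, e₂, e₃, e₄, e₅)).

Pass to coordinate vectors with respect to the basis {E₁₁, E₁₂, E₂₁, E₂₂}.
Row-reduce the 5×4 matrix with these as rows.
Exactly 4 pivots survive; hence the rank is 4.
(With 5 elements in a 4-dimensional space the rank is at most 4.)

dim = 4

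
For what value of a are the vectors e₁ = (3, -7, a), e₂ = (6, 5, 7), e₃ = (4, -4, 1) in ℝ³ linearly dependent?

Dependence holds iff the 3×3 matrix [e₁ e₂ e₃] is singular.
Expanding, det = -44*a - 55.
This vanishes exactly when a = -5/4.

a = -5/4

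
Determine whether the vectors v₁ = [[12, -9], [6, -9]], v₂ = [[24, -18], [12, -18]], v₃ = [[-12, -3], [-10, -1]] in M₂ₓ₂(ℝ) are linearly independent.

Take coordinates with respect to the standard basis {E₁₁, E₁₂, E₂₁, E₂₂}.
One vector is a scalar multiple of another, so the set is dependent.

linearly dependent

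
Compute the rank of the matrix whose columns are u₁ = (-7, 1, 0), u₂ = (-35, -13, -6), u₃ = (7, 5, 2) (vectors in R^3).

2

Put the 3×3 matrix [u₁|u₂|u₃] into echelon form.
Exactly 2 pivots survive; hence the rank is 2.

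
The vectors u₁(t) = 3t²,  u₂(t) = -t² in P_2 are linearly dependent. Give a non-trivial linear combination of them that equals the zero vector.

Take coordinates with respect to {1, t, t²}.
Solve the homogeneous system with u₁, u₂ as columns by row-reducing the coefficient matrix.
One solution (up to scaling) is (1, 3).

u₁ + 3u₂ = 0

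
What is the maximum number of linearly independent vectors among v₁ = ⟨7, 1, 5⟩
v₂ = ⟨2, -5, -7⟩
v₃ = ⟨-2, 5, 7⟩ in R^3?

2

Row-reduce the 3×3 matrix with these as rows.
Reduction leaves 2 leading entries, giving rank 2.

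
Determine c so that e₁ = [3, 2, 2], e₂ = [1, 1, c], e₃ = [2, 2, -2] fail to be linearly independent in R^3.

c = -1

Place the vectors as rows of a 3×3 matrix; dependence ⇔ determinant zero.
Expanding, det = -2*c - 2.
Setting this to zero gives c = -1.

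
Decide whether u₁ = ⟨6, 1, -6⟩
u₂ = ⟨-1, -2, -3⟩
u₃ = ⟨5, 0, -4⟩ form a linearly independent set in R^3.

linearly independent

The matrix [u₁|u₂|u₃] has determinant -31.
A nonzero determinant means the columns are linearly independent.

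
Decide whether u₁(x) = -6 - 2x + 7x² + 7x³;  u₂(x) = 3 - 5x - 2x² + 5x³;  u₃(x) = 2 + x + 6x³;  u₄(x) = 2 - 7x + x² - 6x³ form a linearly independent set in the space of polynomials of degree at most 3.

Take coordinates with respect to the standard basis {1, x, …, x³}.
Row-reduce the matrix whose columns are u₁, u₂, u₃, u₄.
The reduction yields 4 nonzero rows, so the rank is 4.
Since rank = 4 (the number of vectors), the set is linearly independent.

linearly independent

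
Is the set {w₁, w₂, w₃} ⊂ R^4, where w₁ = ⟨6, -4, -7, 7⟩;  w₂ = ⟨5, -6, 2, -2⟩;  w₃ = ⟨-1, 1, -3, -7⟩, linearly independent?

Row-reduce the matrix whose columns are w₁, w₂, w₃.
The reduction yields 3 nonzero rows, so the rank is 3.
Since rank = 3 (the number of vectors), the set is linearly independent.

linearly independent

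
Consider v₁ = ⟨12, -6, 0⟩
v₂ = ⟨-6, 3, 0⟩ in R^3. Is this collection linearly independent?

linearly dependent

Place the vectors as rows of a 2×3 matrix and reduce to echelon form.
The reduction yields 1 nonzero row, so the rank is 1.
Since rank 1 < 2, the set is linearly dependent.
Indeed v₁ + 2v₂ = 0.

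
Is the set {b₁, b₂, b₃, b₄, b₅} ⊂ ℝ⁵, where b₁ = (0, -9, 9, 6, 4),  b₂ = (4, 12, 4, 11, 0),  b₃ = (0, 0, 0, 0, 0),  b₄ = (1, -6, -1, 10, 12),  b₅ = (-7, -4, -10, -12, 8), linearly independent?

One of the vectors is the zero vector, so the set is linearly dependent.

linearly dependent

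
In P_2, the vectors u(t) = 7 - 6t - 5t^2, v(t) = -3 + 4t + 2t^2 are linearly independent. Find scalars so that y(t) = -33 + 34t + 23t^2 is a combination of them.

y = -3u + 4v

Take coordinate vectors relative to {1, t, t^2}.
Solve the system with u, v as columns and y as the right-hand side.
The system has the unique solution (a₁, a₂) = (-3, 4).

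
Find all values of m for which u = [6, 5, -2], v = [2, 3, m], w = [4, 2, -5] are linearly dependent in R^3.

The set is linearly dependent precisely when det[u; v; w] = 0.
The determinant works out to 8*m - 24.
Setting this to zero gives m = 3.

m = 3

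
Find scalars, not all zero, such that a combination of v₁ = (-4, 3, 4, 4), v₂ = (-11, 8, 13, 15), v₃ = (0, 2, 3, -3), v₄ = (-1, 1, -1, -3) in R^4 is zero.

3v₁ - v₂ - v₄ = 0

Row-reduce the matrix with v₁, v₂, v₃, v₄ as columns; the null space gives the coefficients.
A generator of the null space is (3, -1, 0, -1).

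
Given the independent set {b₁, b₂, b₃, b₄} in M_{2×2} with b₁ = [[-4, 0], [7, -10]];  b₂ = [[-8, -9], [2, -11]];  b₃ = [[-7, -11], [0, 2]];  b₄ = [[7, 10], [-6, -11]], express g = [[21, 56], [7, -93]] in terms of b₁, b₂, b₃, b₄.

Identify each element with its coordinate vector in ℝ⁴ via {E₁₁, E₁₂, E₂₁, E₂₂}.
Write g = α₁b₁ + … + α₄b₄ and equate components.
Row-reducing the augmented matrix gives the unique coefficients (α₁, …, α₄) = (3, 2, -4, 3).

g = 3b₁ + 2b₂ - 4b₃ + 3b₄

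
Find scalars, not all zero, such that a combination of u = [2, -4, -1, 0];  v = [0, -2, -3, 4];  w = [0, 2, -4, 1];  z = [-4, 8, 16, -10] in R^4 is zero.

2u + 2v + 2w + z = 0

Set up α₁u + … + α₄z = 0 and solve the homogeneous system.
A generator of the null space is (2, 2, 2, 1).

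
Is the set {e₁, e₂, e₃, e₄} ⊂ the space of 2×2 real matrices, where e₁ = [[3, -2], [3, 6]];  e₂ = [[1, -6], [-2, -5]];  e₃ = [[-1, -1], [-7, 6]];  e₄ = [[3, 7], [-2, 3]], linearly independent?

linearly independent

Take coordinates with respect to the standard basis {E₁₁, E₁₂, E₂₁, E₂₂}.
Row-reduce the matrix whose columns are e₁, e₂, e₃, e₄.
The reduction yields 4 nonzero rows, so the rank is 4.
Since rank = 4 (the number of vectors), the set is linearly independent.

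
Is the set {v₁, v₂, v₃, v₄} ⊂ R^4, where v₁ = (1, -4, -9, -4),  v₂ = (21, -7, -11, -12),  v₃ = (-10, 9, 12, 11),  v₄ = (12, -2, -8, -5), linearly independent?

linearly dependent

Place the vectors as rows of a 4×4 matrix and reduce to echelon form.
The reduction yields 3 nonzero rows, so the rank is 3.
Since rank 3 < 4, the set is linearly dependent.
Indeed v₁ + v₂ + v₃ - v₄ = 0.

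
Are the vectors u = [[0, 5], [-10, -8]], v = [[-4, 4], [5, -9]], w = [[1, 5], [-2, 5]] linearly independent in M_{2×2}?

Take coordinates with respect to the standard basis {E₁₁, E₁₂, E₂₁, E₂₂}.
Place the vectors as rows of a 3×4 matrix and reduce to echelon form.
The reduction yields 3 nonzero rows, so the rank is 3.
Since rank = 3 (the number of vectors), the set is linearly independent.

linearly independent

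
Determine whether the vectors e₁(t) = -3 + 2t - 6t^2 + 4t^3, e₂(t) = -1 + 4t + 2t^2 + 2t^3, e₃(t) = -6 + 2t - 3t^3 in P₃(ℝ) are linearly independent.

Take coordinates with respect to the standard basis {1, t, …, t^3}.
Row-reduce the matrix whose columns are e₁, e₂, e₃.
The reduction yields 3 nonzero rows, so the rank is 3.
Since rank = 3 (the number of vectors), the set is linearly independent.

linearly independent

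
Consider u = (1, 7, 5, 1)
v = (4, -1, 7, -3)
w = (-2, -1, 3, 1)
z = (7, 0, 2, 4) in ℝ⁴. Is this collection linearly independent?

Form the 4×4 matrix with these as columns; its determinant is -1792.
A nonzero determinant means the columns are linearly independent.

linearly independent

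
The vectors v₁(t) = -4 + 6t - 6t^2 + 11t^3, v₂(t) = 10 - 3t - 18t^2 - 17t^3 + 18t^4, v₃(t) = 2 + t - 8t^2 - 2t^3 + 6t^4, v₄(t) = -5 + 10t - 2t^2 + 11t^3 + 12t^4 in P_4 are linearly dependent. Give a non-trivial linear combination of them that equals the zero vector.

Take coordinates with respect to {1, t, …, t^4}.
Solve the homogeneous system with v₁, v₂, v₃, v₄ as columns by row-reducing the coefficient matrix.
The free variable yields coefficients (1, 1, -3, 0) (any nonzero multiple also works).

v₁ + v₂ - 3v₃ = 0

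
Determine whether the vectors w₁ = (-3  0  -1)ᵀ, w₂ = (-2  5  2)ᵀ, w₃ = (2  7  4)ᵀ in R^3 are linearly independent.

linearly independent

Form the 3×3 matrix with these as columns; its determinant is 6.
A nonzero determinant means the columns are linearly independent.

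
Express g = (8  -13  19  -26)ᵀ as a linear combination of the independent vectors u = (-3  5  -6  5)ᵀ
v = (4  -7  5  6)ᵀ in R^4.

g = -4u - v

Write g = c₁u + c₂v and equate components.
The system has the unique solution (c₁, c₂) = (-4, -1).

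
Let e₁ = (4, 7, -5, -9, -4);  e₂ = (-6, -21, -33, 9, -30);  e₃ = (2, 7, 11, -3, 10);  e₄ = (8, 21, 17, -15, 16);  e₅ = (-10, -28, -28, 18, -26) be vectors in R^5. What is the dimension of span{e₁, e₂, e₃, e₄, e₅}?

2

Put the 5×5 matrix [e₁|e₂|e₃|e₄|e₅] into echelon form.
Reduction leaves 2 leading entries, giving rank 2.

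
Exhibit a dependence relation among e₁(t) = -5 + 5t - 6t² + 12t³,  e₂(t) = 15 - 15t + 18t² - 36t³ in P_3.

3e₁ + e₂ = 0

Pass to coordinate vectors relative to the basis {1, t, …, t³}.
Row-reduce the matrix with e₁, e₂ as columns; the null space gives the coefficients.
The free variable yields coefficients (3, 1) (any nonzero multiple also works).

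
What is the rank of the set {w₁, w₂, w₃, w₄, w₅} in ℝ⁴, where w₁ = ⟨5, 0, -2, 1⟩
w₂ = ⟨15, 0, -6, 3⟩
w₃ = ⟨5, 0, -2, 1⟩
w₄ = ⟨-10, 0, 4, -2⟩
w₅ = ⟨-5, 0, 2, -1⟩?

Apply Gaussian elimination to the matrix whose rows are w₁, w₂, w₃, w₄, w₅.
Reduction leaves 1 leading entry, giving rank 1.
(With 5 elements in a 4-dimensional space the rank is at most 4.)

rank 1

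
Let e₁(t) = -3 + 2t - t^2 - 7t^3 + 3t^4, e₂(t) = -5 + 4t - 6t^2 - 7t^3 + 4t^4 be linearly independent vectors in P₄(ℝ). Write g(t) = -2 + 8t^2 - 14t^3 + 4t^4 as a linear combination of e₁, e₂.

Identify each element with its coordinate vector in ℝ⁵ via {1, t, …, t^4}.
Write g = α₁e₁ + α₂e₂ and equate components.
Row-reducing the augmented matrix gives the unique coefficients (α₁, α₂) = (4, -2).

g = 4e₁ - 2e₂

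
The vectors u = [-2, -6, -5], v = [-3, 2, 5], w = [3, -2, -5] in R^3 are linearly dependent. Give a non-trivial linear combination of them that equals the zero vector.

v + w = 0

Row-reduce the matrix with u, v, w as columns; the null space gives the coefficients.
The free variable yields coefficients (0, 1, 1) (any nonzero multiple also works).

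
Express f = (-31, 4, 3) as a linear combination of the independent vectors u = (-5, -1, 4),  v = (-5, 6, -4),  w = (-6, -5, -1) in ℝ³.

f = 3u + 2v + w

Solve the system with u, v, w as columns and f as the right-hand side.
Back-substitution yields (a₁, a₂, a₃) = (3, 2, 1).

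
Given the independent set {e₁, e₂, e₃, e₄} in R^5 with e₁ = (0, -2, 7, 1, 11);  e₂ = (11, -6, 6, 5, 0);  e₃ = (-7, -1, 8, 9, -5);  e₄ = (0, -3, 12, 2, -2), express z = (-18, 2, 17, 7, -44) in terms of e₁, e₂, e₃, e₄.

Since e₁, e₂, e₃, e₄ are independent, the coefficients expressing z are uniquely determined by a linear system.
Back-substitution yields (α₁, …, α₄) = (-3, -1, 1, 3).

z = -3e₁ - e₂ + e₃ + 3e₄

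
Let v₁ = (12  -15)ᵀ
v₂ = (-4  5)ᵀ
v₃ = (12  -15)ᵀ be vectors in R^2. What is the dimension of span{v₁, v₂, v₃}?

Form the matrix with v₁, v₂, v₃ as columns and reduce.
Exactly 1 pivot survives; hence the rank is 1.
(With 3 elements in a 2-dimensional space the rank is at most 2.)

1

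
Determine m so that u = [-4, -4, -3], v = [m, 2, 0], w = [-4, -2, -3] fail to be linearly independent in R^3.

m = 0

The set is linearly dependent precisely when det[u; v; w] = 0.
The determinant works out to -6*m.
Solving -6*m = 0 yields m = 0.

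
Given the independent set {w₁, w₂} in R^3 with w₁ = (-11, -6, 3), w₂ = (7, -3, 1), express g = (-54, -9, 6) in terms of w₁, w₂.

g = 3w₁ - 3w₂

Solve the system with w₁, w₂ as columns and g as the right-hand side.
Row-reducing the augmented matrix gives the unique coefficients (α₁, α₂) = (3, -3).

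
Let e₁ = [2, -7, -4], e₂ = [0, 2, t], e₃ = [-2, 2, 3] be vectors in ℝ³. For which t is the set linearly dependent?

t = 2/5

The vectors are dependent exactly when the determinant of the matrix with rows e₁, e₂, e₃ vanishes.
The determinant works out to 10*t - 4.
Setting this to zero gives t = 2/5.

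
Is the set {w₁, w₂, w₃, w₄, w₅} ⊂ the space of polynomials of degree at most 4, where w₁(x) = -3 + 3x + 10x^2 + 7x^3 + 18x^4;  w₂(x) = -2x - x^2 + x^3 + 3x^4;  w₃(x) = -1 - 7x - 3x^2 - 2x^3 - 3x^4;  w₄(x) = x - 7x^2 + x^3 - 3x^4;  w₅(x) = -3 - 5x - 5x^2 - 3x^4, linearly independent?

Write each element as a coordinate vector in ℝ⁵ using {1, x, …, x^4}.
Form the 5×5 matrix with these as columns; its determinant is 0.
A zero determinant means the columns are linearly dependent.
Indeed w₁ - 3w₂ + 3w₃ + 2w₄ - 2w₅ = 0.

linearly dependent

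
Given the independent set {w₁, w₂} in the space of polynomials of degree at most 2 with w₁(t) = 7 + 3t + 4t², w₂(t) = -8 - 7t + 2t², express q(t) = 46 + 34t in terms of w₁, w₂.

q = 2w₁ - 4w₂

Identify each element with its coordinate vector in ℝ³ via {1, t, t²}.
Solve the system with w₁, w₂ as columns and q as the right-hand side.
Back-substitution yields (a₁, a₂) = (2, -4).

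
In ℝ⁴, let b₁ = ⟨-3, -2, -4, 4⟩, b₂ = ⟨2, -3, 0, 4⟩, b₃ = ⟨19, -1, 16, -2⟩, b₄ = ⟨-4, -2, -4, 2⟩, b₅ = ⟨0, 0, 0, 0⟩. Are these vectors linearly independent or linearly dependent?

linearly dependent

There are 5 vectors in a 4-dimensional space, so they cannot be linearly independent.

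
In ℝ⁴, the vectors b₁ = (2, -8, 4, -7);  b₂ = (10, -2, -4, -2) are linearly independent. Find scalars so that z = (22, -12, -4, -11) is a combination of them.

Set up the augmented matrix [b₁ | b₂ | z] and row-reduce.
Back-substitution yields (c₁, c₂) = (1, 2).

z = b₁ + 2b₂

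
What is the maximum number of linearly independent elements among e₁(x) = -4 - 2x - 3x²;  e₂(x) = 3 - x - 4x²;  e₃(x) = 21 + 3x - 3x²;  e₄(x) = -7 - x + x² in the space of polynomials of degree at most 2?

2

Use coordinates relative to {1, x, x²}.
Row-reduce the 4×3 matrix with these as rows.
Exactly 2 pivots survive; hence the rank is 2.
(With 4 elements in a 3-dimensional space the rank is at most 3.)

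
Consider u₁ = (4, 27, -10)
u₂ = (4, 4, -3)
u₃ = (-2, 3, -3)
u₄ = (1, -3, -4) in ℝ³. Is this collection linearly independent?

linearly dependent

There are 4 vectors in a 3-dimensional space, so they cannot be linearly independent.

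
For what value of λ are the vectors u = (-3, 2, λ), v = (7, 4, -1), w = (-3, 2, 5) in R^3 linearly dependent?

The set is linearly dependent precisely when det[u; v; w] = 0.
Expanding, det = 26*λ - 130.
Setting this to zero gives λ = 5.

λ = 5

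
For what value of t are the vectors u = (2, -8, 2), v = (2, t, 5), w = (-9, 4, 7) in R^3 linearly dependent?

t = -14

The set is linearly dependent precisely when det[u; v; w] = 0.
The determinant works out to 32*t + 448.
This vanishes exactly when t = -14.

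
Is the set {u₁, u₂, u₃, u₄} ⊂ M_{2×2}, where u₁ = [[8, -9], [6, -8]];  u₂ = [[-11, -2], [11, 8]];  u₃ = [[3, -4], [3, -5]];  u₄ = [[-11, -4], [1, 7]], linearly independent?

linearly independent

Take coordinates with respect to the standard basis {E₁₁, E₁₂, E₂₁, E₂₂}.
Form the 4×4 matrix with these as columns; its determinant is 2720.
A nonzero determinant means the columns are linearly independent.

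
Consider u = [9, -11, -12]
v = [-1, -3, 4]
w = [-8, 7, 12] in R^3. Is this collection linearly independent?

Place the vectors as rows of a 3×3 matrix and reduce to echelon form.
The reduction yields 3 nonzero rows, so the rank is 3.
Since rank = 3 (the number of vectors), the set is linearly independent.

linearly independent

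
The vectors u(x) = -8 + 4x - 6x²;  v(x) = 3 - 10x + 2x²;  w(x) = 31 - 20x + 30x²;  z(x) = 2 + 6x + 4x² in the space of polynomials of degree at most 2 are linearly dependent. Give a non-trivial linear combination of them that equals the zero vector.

Pass to coordinate vectors relative to the basis {1, x, x²}.
Write the vectors as columns of a matrix and find a nonzero vector in its null space.
A generator of the null space is (2, -3, 1, -3).

2u - 3v + w - 3z = 0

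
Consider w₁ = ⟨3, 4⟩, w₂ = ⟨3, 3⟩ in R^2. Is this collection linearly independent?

Place the vectors as rows of a 2×2 matrix and reduce to echelon form.
The reduction yields 2 nonzero rows, so the rank is 2.
Since rank = 2 (the number of vectors), the set is linearly independent.

linearly independent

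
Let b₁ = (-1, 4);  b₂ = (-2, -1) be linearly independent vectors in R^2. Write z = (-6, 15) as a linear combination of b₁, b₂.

z = 4b₁ + b₂

Since b₁, b₂ are independent, the coefficients expressing z are uniquely determined by a linear system.
The system has the unique solution (c₁, c₂) = (4, 1).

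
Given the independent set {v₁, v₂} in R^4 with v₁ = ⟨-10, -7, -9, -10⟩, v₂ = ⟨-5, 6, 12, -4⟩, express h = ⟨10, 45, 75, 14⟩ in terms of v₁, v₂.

Write h = c₁v₁ + c₂v₂ and equate components.
Back-substitution yields (c₁, c₂) = (-3, 4).

h = -3v₁ + 4v₂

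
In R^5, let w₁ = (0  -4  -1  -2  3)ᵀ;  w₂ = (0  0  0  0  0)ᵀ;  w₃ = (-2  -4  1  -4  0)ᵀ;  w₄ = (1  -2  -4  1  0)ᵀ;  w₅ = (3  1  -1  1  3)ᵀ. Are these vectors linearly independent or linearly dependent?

One of the vectors is the zero vector, so the set is linearly dependent.

linearly dependent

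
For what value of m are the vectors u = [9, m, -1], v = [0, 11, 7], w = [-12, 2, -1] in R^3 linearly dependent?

m = -17/4

The set is linearly dependent precisely when det[u; v; w] = 0.
Expanding, det = -84*m - 357.
Solving -84*m - 357 = 0 yields m = -17/4.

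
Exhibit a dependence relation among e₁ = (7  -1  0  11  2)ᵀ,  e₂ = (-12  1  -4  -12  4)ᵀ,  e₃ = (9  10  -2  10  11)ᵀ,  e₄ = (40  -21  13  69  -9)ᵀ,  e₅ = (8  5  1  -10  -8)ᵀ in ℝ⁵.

3e₁ - 3e₂ - e₃ - e₄ - e₅ = 0

Solve the homogeneous system with e₁, e₂, e₃, e₄, e₅ as columns by row-reducing the coefficient matrix.
The free variable yields coefficients (3, -3, -1, -1, -1) (any nonzero multiple also works).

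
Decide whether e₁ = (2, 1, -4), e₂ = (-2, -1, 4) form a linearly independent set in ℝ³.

Place the vectors as rows of a 2×3 matrix and reduce to echelon form.
The reduction yields 1 nonzero row, so the rank is 1.
Since rank 1 < 2, the set is linearly dependent.
Indeed e₁ + e₂ = 0.

linearly dependent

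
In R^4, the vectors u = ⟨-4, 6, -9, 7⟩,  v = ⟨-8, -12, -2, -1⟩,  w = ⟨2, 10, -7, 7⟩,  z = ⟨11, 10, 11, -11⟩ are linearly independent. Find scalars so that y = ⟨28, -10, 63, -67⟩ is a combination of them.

y = -u + 2v - 2w + 4z

Set up the augmented matrix [u | v | w | z | y] and row-reduce.
Row-reducing the augmented matrix gives the unique coefficients (a₁, …, a₄) = (-1, 2, -2, 4).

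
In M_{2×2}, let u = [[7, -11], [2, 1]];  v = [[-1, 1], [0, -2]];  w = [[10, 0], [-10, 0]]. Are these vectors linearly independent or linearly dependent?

Write each element as a coordinate vector in ℝ⁴ using {E₁₁, E₁₂, E₂₁, E₂₂}.
Row-reduce the matrix whose columns are u, v, w.
The reduction yields 3 nonzero rows, so the rank is 3.
Since rank = 3 (the number of vectors), the set is linearly independent.

linearly independent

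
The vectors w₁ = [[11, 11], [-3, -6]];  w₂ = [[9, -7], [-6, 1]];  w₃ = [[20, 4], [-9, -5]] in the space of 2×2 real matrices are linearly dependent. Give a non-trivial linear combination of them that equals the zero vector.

Pass to coordinate vectors relative to the basis {E₁₁, E₁₂, E₂₁, E₂₂}.
Row-reduce the matrix with w₁, w₂, w₃ as columns; the null space gives the coefficients.
The free variable yields coefficients (1, 1, -1) (any nonzero multiple also works).

w₁ + w₂ - w₃ = 0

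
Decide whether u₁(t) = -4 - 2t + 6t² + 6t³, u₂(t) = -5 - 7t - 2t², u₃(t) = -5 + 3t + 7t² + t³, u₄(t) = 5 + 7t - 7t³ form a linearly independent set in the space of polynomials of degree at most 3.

Write each element as a coordinate vector in ℝ⁴ using {1, t, …, t³}.
Place the vectors as rows of a 4×4 matrix and reduce to echelon form.
The reduction yields 4 nonzero rows, so the rank is 4.
Since rank = 4 (the number of vectors), the set is linearly independent.

linearly independent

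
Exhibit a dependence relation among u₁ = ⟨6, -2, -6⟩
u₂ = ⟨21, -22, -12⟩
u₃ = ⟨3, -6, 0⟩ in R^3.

2u₁ - u₂ + 3u₃ = 0

Solve the homogeneous system with u₁, u₂, u₃ as columns by row-reducing the coefficient matrix.
A generator of the null space is (2, -1, 3).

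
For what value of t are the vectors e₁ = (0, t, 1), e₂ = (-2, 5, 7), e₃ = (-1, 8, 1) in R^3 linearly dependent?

Place the vectors as rows of a 3×3 matrix; dependence ⇔ determinant zero.
Cofactor expansion gives det = -5*t - 11.
Setting this to zero gives t = -11/5.

t = -11/5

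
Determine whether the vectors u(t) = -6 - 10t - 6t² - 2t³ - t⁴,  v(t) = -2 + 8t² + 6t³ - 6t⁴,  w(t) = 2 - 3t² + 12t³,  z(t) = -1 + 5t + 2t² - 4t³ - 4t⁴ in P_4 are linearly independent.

linearly independent

Write each element as a coordinate vector in ℝ⁵ using {1, t, …, t⁴}.
Place the vectors as rows of a 4×5 matrix and reduce to echelon form.
The reduction yields 4 nonzero rows, so the rank is 4.
Since rank = 4 (the number of vectors), the set is linearly independent.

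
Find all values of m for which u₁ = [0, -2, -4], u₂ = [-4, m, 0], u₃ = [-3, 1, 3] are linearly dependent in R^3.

The vectors are dependent exactly when the determinant of the matrix with rows u₁, u₂, u₃ vanishes.
Cofactor expansion gives det = -12*m - 8.
Setting this to zero gives m = -2/3.

m = -2/3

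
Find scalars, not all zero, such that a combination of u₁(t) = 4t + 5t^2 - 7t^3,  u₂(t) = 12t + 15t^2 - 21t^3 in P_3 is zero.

3u₁ - u₂ = 0

Take coordinates with respect to {1, t, …, t^3}.
Row-reduce the matrix with u₁, u₂ as columns; the null space gives the coefficients.
The free variable yields coefficients (3, -1) (any nonzero multiple also works).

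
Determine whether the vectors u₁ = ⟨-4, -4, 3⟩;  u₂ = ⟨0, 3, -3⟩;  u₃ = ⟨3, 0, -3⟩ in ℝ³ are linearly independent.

Place the vectors as rows of a 3×3 matrix and reduce to echelon form.
The reduction yields 3 nonzero rows, so the rank is 3.
Since rank = 3 (the number of vectors), the set is linearly independent.

linearly independent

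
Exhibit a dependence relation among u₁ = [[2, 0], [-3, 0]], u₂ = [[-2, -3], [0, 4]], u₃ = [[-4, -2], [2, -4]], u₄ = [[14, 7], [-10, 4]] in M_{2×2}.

Pass to coordinate vectors relative to the basis {E₁₁, E₁₂, E₂₁, E₂₂}.
Write the vectors as columns of a matrix and find a nonzero vector in its null space.
A generator of the null space is (2, -1, -2, -1).

2u₁ - u₂ - 2u₃ - u₄ = 0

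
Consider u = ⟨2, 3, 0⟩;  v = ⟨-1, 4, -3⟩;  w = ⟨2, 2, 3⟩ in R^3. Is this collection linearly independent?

linearly independent

The matrix [u|v|w] has determinant 27.
A nonzero determinant means the columns are linearly independent.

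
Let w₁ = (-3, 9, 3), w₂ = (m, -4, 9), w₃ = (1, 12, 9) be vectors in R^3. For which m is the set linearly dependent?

m = 35/3

Dependence holds iff the 3×3 matrix [w₁ w₂ w₃] is singular.
Cofactor expansion gives det = 525 - 45*m.
Solving 525 - 45*m = 0 yields m = 35/3.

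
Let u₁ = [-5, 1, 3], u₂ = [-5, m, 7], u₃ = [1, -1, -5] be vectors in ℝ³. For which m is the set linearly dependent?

Place the vectors as rows of a 3×3 matrix; dependence ⇔ determinant zero.
Cofactor expansion gives det = 22*m - 38.
Solving 22*m - 38 = 0 yields m = 19/11.

m = 19/11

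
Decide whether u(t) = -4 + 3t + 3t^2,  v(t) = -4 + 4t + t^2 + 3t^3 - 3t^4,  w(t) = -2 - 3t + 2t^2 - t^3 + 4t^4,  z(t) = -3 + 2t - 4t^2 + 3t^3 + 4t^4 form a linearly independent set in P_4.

linearly independent

Take coordinates with respect to the standard basis {1, t, …, t^4}.
Place the vectors as rows of a 4×5 matrix and reduce to echelon form.
The reduction yields 4 nonzero rows, so the rank is 4.
Since rank = 4 (the number of vectors), the set is linearly independent.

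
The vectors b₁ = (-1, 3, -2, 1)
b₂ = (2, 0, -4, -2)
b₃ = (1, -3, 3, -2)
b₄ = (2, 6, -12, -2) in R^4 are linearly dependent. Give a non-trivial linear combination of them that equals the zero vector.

2b₁ + 2b₂ - b₄ = 0

Set up α₁b₁ + … + α₄b₄ = 0 and solve the homogeneous system.
A generator of the null space is (2, 2, 0, -1).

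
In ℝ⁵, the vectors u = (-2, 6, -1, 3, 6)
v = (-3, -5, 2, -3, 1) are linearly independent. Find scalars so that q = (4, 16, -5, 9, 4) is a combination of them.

q = u - 2v

Since u, v are independent, the coefficients expressing q are uniquely determined by a linear system.
The system has the unique solution (a₁, a₂) = (1, -2).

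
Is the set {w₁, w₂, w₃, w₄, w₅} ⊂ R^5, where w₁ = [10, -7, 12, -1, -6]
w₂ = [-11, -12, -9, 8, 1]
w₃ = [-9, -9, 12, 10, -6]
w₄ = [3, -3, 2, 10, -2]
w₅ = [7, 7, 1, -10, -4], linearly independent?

linearly independent

Row-reduce the matrix whose columns are w₁, w₂, w₃, w₄, w₅.
The reduction yields 5 nonzero rows, so the rank is 5.
Since rank = 5 (the number of vectors), the set is linearly independent.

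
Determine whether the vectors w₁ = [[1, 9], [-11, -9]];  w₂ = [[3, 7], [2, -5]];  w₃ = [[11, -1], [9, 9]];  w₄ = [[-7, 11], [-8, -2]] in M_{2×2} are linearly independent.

linearly independent

Write each element as a coordinate vector in ℝ⁴ using {E₁₁, E₁₂, E₂₁, E₂₂}.
Form the 4×4 matrix with these as columns; its determinant is 12980.
A nonzero determinant means the columns are linearly independent.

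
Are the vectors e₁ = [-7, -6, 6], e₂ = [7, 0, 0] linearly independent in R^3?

Place the vectors as rows of a 2×3 matrix and reduce to echelon form.
The reduction yields 2 nonzero rows, so the rank is 2.
Since rank = 2 (the number of vectors), the set is linearly independent.

linearly independent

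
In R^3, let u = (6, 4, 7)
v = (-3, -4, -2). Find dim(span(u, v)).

Apply Gaussian elimination to the matrix whose rows are u, v.
Reduction leaves 2 leading entries, giving rank 2.

2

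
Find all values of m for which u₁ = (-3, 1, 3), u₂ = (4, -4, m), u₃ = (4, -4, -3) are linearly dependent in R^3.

The set is linearly dependent precisely when det[u₁; u₂; u₃] = 0.
Cofactor expansion gives det = -8*m - 24.
Solving -8*m - 24 = 0 yields m = -3.

m = -3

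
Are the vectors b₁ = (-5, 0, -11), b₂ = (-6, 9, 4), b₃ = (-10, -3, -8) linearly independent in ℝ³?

linearly independent

Form the 3×3 matrix with these as columns; its determinant is -888.
A nonzero determinant means the columns are linearly independent.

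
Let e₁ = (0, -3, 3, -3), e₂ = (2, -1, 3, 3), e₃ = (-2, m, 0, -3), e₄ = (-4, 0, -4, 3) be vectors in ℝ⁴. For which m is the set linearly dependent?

m = -2

Place the vectors as rows of a 4×4 matrix; dependence ⇔ determinant zero.
The determinant works out to 66*m + 132.
This vanishes exactly when m = -2.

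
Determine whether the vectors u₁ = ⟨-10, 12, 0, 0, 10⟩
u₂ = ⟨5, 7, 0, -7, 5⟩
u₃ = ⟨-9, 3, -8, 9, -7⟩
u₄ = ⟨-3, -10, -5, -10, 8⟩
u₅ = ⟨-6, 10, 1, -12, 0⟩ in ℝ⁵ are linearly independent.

Place the vectors as rows of a 5×5 matrix and reduce to echelon form.
The reduction yields 5 nonzero rows, so the rank is 5.
Since rank = 5 (the number of vectors), the set is linearly independent.

linearly independent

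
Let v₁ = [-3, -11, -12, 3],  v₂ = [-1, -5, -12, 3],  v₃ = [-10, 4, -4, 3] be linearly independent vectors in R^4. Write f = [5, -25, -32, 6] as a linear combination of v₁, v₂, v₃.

f = v₁ + 2v₂ - v₃

Solve the system with v₁, v₂, v₃ as columns and f as the right-hand side.
Back-substitution yields (α₁, α₂, α₃) = (1, 2, -1).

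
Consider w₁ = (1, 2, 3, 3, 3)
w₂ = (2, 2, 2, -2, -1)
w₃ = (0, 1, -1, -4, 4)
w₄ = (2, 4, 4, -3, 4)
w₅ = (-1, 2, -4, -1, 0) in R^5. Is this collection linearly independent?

linearly independent

Row-reduce the matrix whose columns are w₁, w₂, w₃, w₄, w₅.
The reduction yields 5 nonzero rows, so the rank is 5.
Since rank = 5 (the number of vectors), the set is linearly independent.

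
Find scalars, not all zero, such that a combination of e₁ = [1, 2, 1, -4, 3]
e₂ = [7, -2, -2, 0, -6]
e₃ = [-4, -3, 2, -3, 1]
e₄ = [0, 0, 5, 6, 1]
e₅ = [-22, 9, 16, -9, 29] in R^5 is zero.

Write the vectors as columns of a matrix and find a nonzero vector in its null space.
A generator of the null space is (3, -3, 1, 1, -1).

3e₁ - 3e₂ + e₃ + e₄ - e₅ = 0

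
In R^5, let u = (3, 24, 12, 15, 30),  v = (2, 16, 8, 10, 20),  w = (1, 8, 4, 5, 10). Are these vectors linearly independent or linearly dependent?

linearly dependent

Place the vectors as rows of a 3×5 matrix and reduce to echelon form.
The reduction yields 1 nonzero row, so the rank is 1.
Since rank 1 < 3, the set is linearly dependent.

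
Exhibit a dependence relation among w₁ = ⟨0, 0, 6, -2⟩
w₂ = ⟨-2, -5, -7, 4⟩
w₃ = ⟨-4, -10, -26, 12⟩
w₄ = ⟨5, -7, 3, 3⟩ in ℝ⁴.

Write the vectors as columns of a matrix and find a nonzero vector in its null space.
The free variable yields coefficients (2, -2, 1, 0) (any nonzero multiple also works).

2w₁ - 2w₂ + w₃ = 0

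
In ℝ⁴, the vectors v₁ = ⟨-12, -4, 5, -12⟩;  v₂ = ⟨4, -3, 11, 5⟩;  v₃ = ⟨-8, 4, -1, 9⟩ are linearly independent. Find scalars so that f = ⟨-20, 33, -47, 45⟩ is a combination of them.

f = -2v₁ - 3v₂ + 4v₃

Since v₁, v₂, v₃ are independent, the coefficients expressing f are uniquely determined by a linear system.
Row-reducing the augmented matrix gives the unique coefficients (a₁, a₂, a₃) = (-2, -3, 4).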